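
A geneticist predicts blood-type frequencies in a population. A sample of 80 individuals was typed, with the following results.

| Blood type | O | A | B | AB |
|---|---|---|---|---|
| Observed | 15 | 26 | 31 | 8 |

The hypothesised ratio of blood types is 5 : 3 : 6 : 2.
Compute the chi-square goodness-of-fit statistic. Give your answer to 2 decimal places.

Ratio total = 16. Expected counts: 80×5/16 = 25, 80×3/16 = 15, 80×6/16 = 30, 80×2/16 = 10.
O: (15 − 25)²/25 = 100/25 = 4.000
A: (26 − 15)²/15 = 121/15 = 8.067
B: (31 − 30)²/30 = 1/30 = 0.033
AB: (8 − 10)²/10 = 4/10 = 0.400
Sum = 12.50

12.50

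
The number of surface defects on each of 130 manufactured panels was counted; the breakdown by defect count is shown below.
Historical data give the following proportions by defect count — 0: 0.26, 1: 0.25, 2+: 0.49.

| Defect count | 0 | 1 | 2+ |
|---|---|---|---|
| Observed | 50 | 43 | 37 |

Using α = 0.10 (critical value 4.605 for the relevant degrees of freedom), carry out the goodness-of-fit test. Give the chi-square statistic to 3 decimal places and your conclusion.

Expected counts E_i = n·p_i: 130×0.26 = 33.8, 130×0.25 = 32.5, 130×0.49 = 63.7.
χ² = (50−33.8)²/33.8 + (43−32.5)²/32.5 + (37−63.7)²/63.7
   = 7.7645 + 3.3923 + 11.1914
Sum = 22.348
df = 2. Since 22.348 > 4.605, we reject H₀.

22.348; reject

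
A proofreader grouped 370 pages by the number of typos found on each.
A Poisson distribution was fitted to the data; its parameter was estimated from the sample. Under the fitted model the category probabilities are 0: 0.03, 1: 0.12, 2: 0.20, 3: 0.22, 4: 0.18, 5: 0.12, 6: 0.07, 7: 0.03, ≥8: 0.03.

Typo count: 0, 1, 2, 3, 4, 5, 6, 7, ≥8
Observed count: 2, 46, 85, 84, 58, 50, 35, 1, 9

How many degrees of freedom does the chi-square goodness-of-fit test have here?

There are k = 9 categories and 1 parameter estimated from the data, so df = 9 − 1 − 1 = 7.

7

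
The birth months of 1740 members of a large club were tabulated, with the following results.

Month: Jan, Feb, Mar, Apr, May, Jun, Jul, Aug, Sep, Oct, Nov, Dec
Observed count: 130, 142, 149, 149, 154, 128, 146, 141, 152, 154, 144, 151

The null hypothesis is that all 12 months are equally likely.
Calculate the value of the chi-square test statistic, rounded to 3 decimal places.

5.655

Under H₀ each category has probability 1/12, so each expected count is 1740/12 = 145.
Jan: (130 − 145)²/145 = 225/145 = 1.5517
Feb: (142 − 145)²/145 = 9/145 = 0.0621
Mar: (149 − 145)²/145 = 16/145 = 0.1103
Apr: (149 − 145)²/145 = 16/145 = 0.1103
May: (154 − 145)²/145 = 81/145 = 0.5586
Jun: (128 − 145)²/145 = 289/145 = 1.9931
Jul: (146 − 145)²/145 = 1/145 = 0.0069
Aug: (141 − 145)²/145 = 16/145 = 0.1103
Sep: (152 − 145)²/145 = 49/145 = 0.3379
Oct: (154 − 145)²/145 = 81/145 = 0.5586
Nov: (144 − 145)²/145 = 1/145 = 0.0069
Dec: (151 − 145)²/145 = 36/145 = 0.2483
Sum = 5.655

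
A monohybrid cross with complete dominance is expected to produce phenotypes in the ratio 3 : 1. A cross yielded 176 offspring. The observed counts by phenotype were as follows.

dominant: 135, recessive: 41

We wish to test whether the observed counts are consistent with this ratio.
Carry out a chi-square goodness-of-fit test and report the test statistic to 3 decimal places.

0.273

Ratio total = 4. Expected counts: 176×3/4 = 132, 176×1/4 = 44.
χ² = (135−132)²/132 + (41−44)²/44
   = 0.0682 + 0.2045
Sum = 0.273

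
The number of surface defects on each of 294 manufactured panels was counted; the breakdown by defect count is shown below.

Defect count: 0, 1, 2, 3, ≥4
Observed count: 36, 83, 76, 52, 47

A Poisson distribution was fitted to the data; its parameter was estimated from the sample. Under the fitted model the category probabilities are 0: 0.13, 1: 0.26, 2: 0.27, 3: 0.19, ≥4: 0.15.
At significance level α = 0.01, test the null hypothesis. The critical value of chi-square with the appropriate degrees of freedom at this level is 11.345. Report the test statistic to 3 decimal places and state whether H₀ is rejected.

1.293; do not reject

Expected counts E_i = n·p_i: 294×0.13 = 38.22, 294×0.26 = 76.44, 294×0.27 = 79.38, 294×0.19 = 55.86, 294×0.15 = 44.1.
0: (36 − 38.22)²/38.22 = 4.9284/38.22 = 0.1289
1: (83 − 76.44)²/76.44 = 43.0336/76.44 = 0.5630
2: (76 − 79.38)²/79.38 = 11.4244/79.38 = 0.1439
3: (52 − 55.86)²/55.86 = 14.8996/55.86 = 0.2667
≥4: (47 − 44.1)²/44.1 = 8.41/44.1 = 0.1907
Sum = 1.293
df = 3. Since 1.293 < 11.345, we do not reject H₀.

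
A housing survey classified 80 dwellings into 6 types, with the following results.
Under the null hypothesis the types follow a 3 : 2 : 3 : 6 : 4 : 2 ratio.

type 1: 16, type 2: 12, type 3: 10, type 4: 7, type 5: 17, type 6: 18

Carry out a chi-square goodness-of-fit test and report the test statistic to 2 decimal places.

28.27

Ratio total = 20. Expected counts: 80×3/20 = 12, 80×2/20 = 8, 80×3/20 = 12, 80×6/20 = 24, 80×4/20 = 16, 80×2/20 = 8.
χ² = (16−12)²/12 + (12−8)²/8 + (10−12)²/12 + (7−24)²/24 + (17−16)²/16 + (18−8)²/8
   = 1.333 + 2.000 + 0.333 + 12.042 + 0.063 + 12.500
Sum = 28.27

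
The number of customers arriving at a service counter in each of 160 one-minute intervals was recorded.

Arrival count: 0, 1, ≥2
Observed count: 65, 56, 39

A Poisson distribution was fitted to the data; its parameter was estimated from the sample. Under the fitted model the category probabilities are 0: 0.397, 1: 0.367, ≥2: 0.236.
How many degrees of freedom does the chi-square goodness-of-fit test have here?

1

There are k = 3 categories and 1 parameter estimated from the data, so df = 3 − 1 − 1 = 1.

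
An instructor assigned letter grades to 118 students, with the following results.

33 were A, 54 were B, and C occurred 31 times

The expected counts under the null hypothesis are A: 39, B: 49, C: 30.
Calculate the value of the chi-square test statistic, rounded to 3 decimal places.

1.467

χ² = (33−39)²/39 + (54−49)²/49 + (31−30)²/30
   = 0.9231 + 0.5102 + 0.0333
Sum = 1.467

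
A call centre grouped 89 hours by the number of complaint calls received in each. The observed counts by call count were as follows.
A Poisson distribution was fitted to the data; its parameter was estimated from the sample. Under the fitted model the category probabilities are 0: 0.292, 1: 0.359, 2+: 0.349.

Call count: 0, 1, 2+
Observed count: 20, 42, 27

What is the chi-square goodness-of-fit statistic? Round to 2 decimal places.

Expected counts E_i = n·p_i: 89×0.292 = 25.988, 89×0.359 = 31.951, 89×0.349 = 31.061.
χ² = (20−25.988)²/25.988 + (42−31.951)²/31.951 + (27−31.061)²/31.061
   = 1.380 + 3.161 + 0.531
Sum = 5.07

5.07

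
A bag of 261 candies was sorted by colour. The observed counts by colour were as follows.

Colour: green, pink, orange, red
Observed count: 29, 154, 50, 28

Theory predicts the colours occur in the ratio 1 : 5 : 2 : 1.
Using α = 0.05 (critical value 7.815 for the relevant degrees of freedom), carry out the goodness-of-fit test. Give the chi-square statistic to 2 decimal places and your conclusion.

1.70; do not reject

Ratio total = 9. Expected counts: 261×1/9 = 29, 261×5/9 = 145, 261×2/9 = 58, 261×1/9 = 29.
green: (29 − 29)²/29 = 0/29 = 0.000
pink: (154 − 145)²/145 = 81/145 = 0.559
orange: (50 − 58)²/58 = 64/58 = 1.103
red: (28 − 29)²/29 = 1/29 = 0.034
Sum = 1.70
df = 3. Since 1.70 < 7.815, we do not reject H₀.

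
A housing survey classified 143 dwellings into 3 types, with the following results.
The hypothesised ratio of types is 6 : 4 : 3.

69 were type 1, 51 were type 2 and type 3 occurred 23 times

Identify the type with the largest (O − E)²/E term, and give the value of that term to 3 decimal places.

Ratio total = 13. Expected counts: 143×6/13 = 66, 143×4/13 = 44, 143×3/13 = 33.
cat         O        E   (O−E)²/E
type 1     69       66     0.1364
type 2     51       44     1.1136
type 3     23       33     3.0303
The largest term is for type 3: 3.030.

type 3, 3.030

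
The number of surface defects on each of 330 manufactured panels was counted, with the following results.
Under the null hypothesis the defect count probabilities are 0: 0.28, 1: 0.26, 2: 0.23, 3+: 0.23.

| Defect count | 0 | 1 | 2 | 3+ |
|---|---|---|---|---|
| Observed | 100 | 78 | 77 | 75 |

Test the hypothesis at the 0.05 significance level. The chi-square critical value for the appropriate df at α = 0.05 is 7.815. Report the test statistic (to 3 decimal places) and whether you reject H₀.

Expected counts E_i = n·p_i: 330×0.28 = 92.4, 330×0.26 = 85.8, 330×0.23 = 75.9, 330×0.23 = 75.9.
0: (100 − 92.4)²/92.4 = 57.76/92.4 = 0.6251
1: (78 − 85.8)²/85.8 = 60.84/85.8 = 0.7091
2: (77 − 75.9)²/75.9 = 1.21/75.9 = 0.0159
3+: (75 − 75.9)²/75.9 = 0.81/75.9 = 0.0107
Sum = 1.361
df = 3. Since 1.361 < 7.815, we do not reject H₀.

1.361; do not reject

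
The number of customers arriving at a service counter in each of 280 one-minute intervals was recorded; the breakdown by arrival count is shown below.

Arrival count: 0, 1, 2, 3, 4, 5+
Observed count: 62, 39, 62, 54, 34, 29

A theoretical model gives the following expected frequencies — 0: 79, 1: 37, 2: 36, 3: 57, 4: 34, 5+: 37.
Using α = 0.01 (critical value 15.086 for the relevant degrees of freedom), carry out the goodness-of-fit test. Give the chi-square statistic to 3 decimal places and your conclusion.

χ² = (62−79)²/79 + (39−37)²/37 + (62−36)²/36 + (54−57)²/57 + (34−34)²/34 + (29−37)²/37
   = 3.6582 + 0.1081 + 18.7778 + 0.1579 + 0.0000 + 1.7297
Sum = 24.432
df = 5. Since 24.432 > 15.086, we reject H₀.

24.432; reject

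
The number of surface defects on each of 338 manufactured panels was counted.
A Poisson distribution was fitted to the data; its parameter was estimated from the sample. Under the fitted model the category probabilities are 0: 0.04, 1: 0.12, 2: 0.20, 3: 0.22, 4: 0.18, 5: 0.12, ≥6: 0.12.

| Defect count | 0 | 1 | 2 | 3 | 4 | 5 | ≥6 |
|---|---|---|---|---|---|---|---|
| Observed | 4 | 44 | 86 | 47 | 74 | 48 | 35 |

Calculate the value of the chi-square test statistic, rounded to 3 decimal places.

27.044

Expected counts E_i = n·p_i: 338×0.04 = 13.52, 338×0.12 = 40.56, 338×0.20 = 67.6, 338×0.22 = 74.36, 338×0.18 = 60.84, 338×0.12 = 40.56, 338×0.12 = 40.56.
cat         O        E   (O−E)²/E
0           4    13.52     6.7034
1          44    40.56     0.2918
2          86     67.6     5.0083
3          47    74.36    10.0668
4          74    60.84     2.8466
5          48    40.56     1.3647
≥6         35    40.56     0.7622
Sum = 27.044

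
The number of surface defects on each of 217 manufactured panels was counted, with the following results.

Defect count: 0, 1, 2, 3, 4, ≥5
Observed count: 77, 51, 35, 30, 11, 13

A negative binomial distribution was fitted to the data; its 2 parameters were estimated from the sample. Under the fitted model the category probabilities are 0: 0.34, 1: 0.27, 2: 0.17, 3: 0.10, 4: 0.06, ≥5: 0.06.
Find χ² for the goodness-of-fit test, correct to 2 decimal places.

Expected counts E_i = n·p_i: 217×0.34 = 73.78, 217×0.27 = 58.59, 217×0.17 = 36.89, 217×0.10 = 21.7, 217×0.06 = 13.02, 217×0.06 = 13.02.
0: (77 − 73.78)²/73.78 = 10.3684/73.78 = 0.141
1: (51 − 58.59)²/58.59 = 57.6081/58.59 = 0.983
2: (35 − 36.89)²/36.89 = 3.5721/36.89 = 0.097
3: (30 − 21.7)²/21.7 = 68.89/21.7 = 3.175
4: (11 − 13.02)²/13.02 = 4.0804/13.02 = 0.313
≥5: (13 − 13.02)²/13.02 = 0.0004/13.02 = 0.000
Sum = 4.71

4.71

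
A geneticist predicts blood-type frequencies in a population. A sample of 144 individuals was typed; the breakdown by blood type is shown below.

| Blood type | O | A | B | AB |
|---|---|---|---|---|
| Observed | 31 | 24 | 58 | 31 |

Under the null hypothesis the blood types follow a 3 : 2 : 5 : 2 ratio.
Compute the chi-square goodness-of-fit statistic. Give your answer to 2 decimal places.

2.80

Ratio total = 12. Expected counts: 144×3/12 = 36, 144×2/12 = 24, 144×5/12 = 60, 144×2/12 = 24.
cat         O        E   (O−E)²/E
O          31       36      0.694
A          24       24      0.000
B          58       60      0.067
AB         31       24      2.042
Sum = 2.80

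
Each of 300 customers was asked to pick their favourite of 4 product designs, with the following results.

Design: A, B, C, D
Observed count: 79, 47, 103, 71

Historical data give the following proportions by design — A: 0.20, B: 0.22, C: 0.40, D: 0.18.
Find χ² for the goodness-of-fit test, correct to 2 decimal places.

Expected counts E_i = n·p_i: 300×0.20 = 60, 300×0.22 = 66, 300×0.40 = 120, 300×0.18 = 54.
cat         O        E   (O−E)²/E
A          79       60      6.017
B          47       66      5.470
C         103      120      2.408
D          71       54      5.352
Sum = 19.25

19.25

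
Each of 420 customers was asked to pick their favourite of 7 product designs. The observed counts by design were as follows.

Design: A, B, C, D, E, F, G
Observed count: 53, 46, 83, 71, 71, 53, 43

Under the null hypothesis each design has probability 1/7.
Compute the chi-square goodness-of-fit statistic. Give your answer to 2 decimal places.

22.57

Under H₀ each category has probability 1/7, so each expected count is 420/7 = 60.
χ² = (53−60)²/60 + (46−60)²/60 + (83−60)²/60 + (71−60)²/60 + (71−60)²/60 + (53−60)²/60 + (43−60)²/60
   = 0.817 + 3.267 + 8.817 + 2.017 + 2.017 + 0.817 + 4.817
Sum = 22.57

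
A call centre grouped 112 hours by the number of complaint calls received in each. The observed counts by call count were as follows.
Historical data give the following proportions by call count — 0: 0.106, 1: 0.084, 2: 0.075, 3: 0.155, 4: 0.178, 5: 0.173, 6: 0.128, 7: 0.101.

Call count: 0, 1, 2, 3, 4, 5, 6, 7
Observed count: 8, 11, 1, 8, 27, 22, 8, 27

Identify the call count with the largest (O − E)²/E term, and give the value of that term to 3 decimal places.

7, 21.757

Expected counts E_i = n·p_i: 112×0.106 = 11.872, 112×0.084 = 9.408, 112×0.075 = 8.4, 112×0.155 = 17.36, 112×0.178 = 19.936, 112×0.173 = 19.376, 112×0.128 = 14.336, 112×0.101 = 11.312.
cat         O        E   (O−E)²/E
0           8   11.872     1.2628
1          11    9.408     0.2694
2           1      8.4     6.5190
3           8    17.36     5.0466
4          27   19.936     2.5030
5          22   19.376     0.3554
6           8   14.336     2.8003
7          27   11.312    21.7568
The largest term is for 7: 21.757.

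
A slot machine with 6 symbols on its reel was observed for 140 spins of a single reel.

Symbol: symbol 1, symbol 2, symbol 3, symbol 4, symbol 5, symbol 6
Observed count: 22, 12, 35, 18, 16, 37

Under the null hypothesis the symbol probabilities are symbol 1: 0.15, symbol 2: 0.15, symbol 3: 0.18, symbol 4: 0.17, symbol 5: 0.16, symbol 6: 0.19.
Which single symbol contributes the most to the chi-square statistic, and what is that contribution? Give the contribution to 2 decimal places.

Expected counts E_i = n·p_i: 140×0.15 = 21, 140×0.15 = 21, 140×0.18 = 25.2, 140×0.17 = 23.8, 140×0.16 = 22.4, 140×0.19 = 26.6.
symbol 1: (22 − 21)²/21 = 1/21 = 0.048
symbol 2: (12 − 21)²/21 = 81/21 = 3.857
symbol 3: (35 − 25.2)²/25.2 = 96.04/25.2 = 3.811
symbol 4: (18 − 23.8)²/23.8 = 33.64/23.8 = 1.413
symbol 5: (16 − 22.4)²/22.4 = 40.96/22.4 = 1.829
symbol 6: (37 − 26.6)²/26.6 = 108.16/26.6 = 4.066
The largest term is for symbol 6: 4.07.

symbol 6, 4.07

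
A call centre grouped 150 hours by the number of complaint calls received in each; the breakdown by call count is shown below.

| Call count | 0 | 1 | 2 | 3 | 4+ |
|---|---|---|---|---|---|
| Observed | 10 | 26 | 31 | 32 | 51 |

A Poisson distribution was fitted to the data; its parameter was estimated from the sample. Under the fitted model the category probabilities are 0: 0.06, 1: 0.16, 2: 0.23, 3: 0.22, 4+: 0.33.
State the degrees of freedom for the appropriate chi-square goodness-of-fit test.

3

There are k = 5 categories and 1 parameter estimated from the data, so df = 5 − 1 − 1 = 3.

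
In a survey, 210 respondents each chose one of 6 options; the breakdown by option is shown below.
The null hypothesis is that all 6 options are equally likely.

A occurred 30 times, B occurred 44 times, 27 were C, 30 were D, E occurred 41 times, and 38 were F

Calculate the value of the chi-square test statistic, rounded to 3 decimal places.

6.857

Expected count for each of the 6 categories: 210/6 = 35.
χ² = (30−35)²/35 + (44−35)²/35 + (27−35)²/35 + (30−35)²/35 + (41−35)²/35 + (38−35)²/35
   = 0.7143 + 2.3143 + 1.8286 + 0.7143 + 1.0286 + 0.2571
Sum = 6.857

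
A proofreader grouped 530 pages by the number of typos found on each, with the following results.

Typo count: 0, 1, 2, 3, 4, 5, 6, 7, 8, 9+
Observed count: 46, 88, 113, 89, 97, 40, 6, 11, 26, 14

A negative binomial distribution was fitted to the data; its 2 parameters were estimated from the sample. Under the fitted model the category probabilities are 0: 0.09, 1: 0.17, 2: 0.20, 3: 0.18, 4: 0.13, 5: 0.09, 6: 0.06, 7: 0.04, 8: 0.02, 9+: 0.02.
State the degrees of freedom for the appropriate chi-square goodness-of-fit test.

7

There are k = 10 categories and 2 parameters estimated from the data, so df = 10 − 1 − 2 = 7.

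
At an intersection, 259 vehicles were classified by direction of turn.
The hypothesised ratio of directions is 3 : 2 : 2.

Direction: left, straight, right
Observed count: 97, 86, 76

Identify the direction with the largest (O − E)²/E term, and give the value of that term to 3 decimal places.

straight, 1.946

Ratio total = 7. Expected counts: 259×3/7 = 111, 259×2/7 = 74, 259×2/7 = 74.
χ² = (97−111)²/111 + (86−74)²/74 + (76−74)²/74
   = 1.7658 + 1.9459 + 0.0541
The largest term is for straight: 1.946.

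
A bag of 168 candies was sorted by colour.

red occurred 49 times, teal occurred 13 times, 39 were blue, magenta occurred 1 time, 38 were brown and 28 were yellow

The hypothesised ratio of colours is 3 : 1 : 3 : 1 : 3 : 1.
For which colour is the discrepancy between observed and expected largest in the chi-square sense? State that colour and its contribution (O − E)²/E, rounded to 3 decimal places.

Ratio total = 12. Expected counts: 168×3/12 = 42, 168×1/12 = 14, 168×3/12 = 42, 168×1/12 = 14, 168×3/12 = 42, 168×1/12 = 14.
red: (49 − 42)²/42 = 49/42 = 1.1667
teal: (13 − 14)²/14 = 1/14 = 0.0714
blue: (39 − 42)²/42 = 9/42 = 0.2143
magenta: (1 − 14)²/14 = 169/14 = 12.0714
brown: (38 − 42)²/42 = 16/42 = 0.3810
yellow: (28 − 14)²/14 = 196/14 = 14.0000
The largest term is for yellow: 14.000.

yellow, 14.000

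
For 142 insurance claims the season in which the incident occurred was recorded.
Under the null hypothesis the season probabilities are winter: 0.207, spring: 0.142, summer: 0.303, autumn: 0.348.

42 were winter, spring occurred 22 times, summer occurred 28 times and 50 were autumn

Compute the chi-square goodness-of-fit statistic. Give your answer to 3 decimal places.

10.828

Expected counts E_i = n·p_i: 142×0.207 = 29.394, 142×0.142 = 20.164, 142×0.303 = 43.026, 142×0.348 = 49.416.
cat         O        E   (O−E)²/E
winter     42   29.394     5.4062
spring     22   20.164     0.1672
summer     28   43.026     5.2475
autumn     50   49.416     0.0069
Sum = 10.828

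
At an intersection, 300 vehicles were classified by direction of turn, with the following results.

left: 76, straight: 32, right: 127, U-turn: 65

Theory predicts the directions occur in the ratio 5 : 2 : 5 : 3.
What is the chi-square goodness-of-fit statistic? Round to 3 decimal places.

Ratio total = 15. Expected counts: 300×5/15 = 100, 300×2/15 = 40, 300×5/15 = 100, 300×3/15 = 60.
left: (76 − 100)²/100 = 576/100 = 5.7600
straight: (32 − 40)²/40 = 64/40 = 1.6000
right: (127 − 100)²/100 = 729/100 = 7.2900
U-turn: (65 − 60)²/60 = 25/60 = 0.4167
Sum = 15.067

15.067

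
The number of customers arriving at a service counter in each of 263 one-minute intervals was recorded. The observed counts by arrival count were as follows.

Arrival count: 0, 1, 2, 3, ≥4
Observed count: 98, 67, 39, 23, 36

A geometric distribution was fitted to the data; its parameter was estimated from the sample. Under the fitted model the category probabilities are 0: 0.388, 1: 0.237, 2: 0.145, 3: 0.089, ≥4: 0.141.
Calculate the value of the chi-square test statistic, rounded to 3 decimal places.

0.568

Expected counts E_i = n·p_i: 263×0.388 = 102.044, 263×0.237 = 62.331, 263×0.145 = 38.135, 263×0.089 = 23.407, 263×0.141 = 37.083.
0: (98 − 102.044)²/102.044 = 16.353936/102.044 = 0.1603
1: (67 − 62.331)²/62.331 = 21.799561/62.331 = 0.3497
2: (39 − 38.135)²/38.135 = 0.748225/38.135 = 0.0196
3: (23 − 23.407)²/23.407 = 0.165649/23.407 = 0.0071
≥4: (36 − 37.083)²/37.083 = 1.172889/37.083 = 0.0316
Sum = 0.568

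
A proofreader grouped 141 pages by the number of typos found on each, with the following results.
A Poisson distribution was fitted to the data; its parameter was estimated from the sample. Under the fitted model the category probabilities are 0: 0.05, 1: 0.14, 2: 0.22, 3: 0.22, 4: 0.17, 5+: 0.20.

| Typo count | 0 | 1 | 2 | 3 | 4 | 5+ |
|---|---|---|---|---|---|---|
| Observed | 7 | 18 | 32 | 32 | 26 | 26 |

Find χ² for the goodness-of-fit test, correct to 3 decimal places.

0.559

Expected counts E_i = n·p_i: 141×0.05 = 7.05, 141×0.14 = 19.74, 141×0.22 = 31.02, 141×0.22 = 31.02, 141×0.17 = 23.97, 141×0.20 = 28.2.
χ² = (7−7.05)²/7.05 + (18−19.74)²/19.74 + (32−31.02)²/31.02 + (32−31.02)²/31.02 + (26−23.97)²/23.97 + (26−28.2)²/28.2
   = 0.0004 + 0.1534 + 0.0310 + 0.0310 + 0.1719 + 0.1716
Sum = 0.559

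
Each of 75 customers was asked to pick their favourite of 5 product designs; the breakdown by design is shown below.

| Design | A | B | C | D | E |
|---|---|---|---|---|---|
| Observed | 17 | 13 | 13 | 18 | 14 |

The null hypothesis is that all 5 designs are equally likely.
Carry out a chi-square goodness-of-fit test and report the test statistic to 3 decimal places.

Expected count for each of the 5 categories: 75/5 = 15.
cat         O        E   (O−E)²/E
A          17       15     0.2667
B          13       15     0.2667
C          13       15     0.2667
D          18       15     0.6000
E          14       15     0.0667
Sum = 1.467

1.467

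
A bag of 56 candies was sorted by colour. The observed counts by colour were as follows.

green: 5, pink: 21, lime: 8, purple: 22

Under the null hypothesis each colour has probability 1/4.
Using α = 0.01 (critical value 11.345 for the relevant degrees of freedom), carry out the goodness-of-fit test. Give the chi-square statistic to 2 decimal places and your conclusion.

Under H₀ each category has probability 1/4, so each expected count is 56/4 = 14.
cat         O        E   (O−E)²/E
green       5       14      5.786
pink       21       14      3.500
lime        8       14      2.571
purple     22       14      4.571
Sum = 16.43
df = 3. Since 16.43 > 11.345, we reject H₀.

16.43; reject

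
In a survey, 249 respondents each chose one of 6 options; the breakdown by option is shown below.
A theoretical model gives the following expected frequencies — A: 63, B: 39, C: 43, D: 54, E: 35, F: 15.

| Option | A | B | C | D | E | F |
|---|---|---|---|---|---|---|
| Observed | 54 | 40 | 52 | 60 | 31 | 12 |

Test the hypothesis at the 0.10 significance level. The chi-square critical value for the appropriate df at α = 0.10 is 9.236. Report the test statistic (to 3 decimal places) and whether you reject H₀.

4.919; do not reject

χ² = (54−63)²/63 + (40−39)²/39 + (52−43)²/43 + (60−54)²/54 + (31−35)²/35 + (12−15)²/15
   = 1.2857 + 0.0256 + 1.8837 + 0.6667 + 0.4571 + 0.6000
Sum = 4.919
df = 5. Since 4.919 < 9.236, we do not reject H₀.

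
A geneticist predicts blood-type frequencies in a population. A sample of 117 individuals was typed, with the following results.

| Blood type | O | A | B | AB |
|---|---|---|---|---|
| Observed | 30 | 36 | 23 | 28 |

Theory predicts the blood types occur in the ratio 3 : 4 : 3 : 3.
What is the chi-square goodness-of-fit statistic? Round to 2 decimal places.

0.96

Ratio total = 13. Expected counts: 117×3/13 = 27, 117×4/13 = 36, 117×3/13 = 27, 117×3/13 = 27.
cat         O        E   (O−E)²/E
O          30       27      0.333
A          36       36      0.000
B          23       27      0.593
AB         28       27      0.037
Sum = 0.96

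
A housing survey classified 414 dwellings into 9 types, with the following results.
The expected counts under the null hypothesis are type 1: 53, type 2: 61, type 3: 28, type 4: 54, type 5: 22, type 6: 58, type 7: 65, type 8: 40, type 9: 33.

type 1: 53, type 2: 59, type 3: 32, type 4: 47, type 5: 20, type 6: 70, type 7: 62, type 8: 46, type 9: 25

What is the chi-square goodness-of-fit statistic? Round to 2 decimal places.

type 1: (53 − 53)²/53 = 0/53 = 0.000
type 2: (59 − 61)²/61 = 4/61 = 0.066
type 3: (32 − 28)²/28 = 16/28 = 0.571
type 4: (47 − 54)²/54 = 49/54 = 0.907
type 5: (20 − 22)²/22 = 4/22 = 0.182
type 6: (70 − 58)²/58 = 144/58 = 2.483
type 7: (62 − 65)²/65 = 9/65 = 0.138
type 8: (46 − 40)²/40 = 36/40 = 0.900
type 9: (25 − 33)²/33 = 64/33 = 1.939
Sum = 7.19

7.19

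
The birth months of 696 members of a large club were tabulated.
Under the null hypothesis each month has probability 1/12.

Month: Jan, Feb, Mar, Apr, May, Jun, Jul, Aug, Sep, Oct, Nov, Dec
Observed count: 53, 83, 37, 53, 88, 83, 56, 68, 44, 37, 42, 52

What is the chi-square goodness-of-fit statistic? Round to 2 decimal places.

Under H₀ each category has probability 1/12, so each expected count is 696/12 = 58.
Jan: (53 − 58)²/58 = 25/58 = 0.431
Feb: (83 − 58)²/58 = 625/58 = 10.776
Mar: (37 − 58)²/58 = 441/58 = 7.603
Apr: (53 − 58)²/58 = 25/58 = 0.431
May: (88 − 58)²/58 = 900/58 = 15.517
Jun: (83 − 58)²/58 = 625/58 = 10.776
Jul: (56 − 58)²/58 = 4/58 = 0.069
Aug: (68 − 58)²/58 = 100/58 = 1.724
Sep: (44 − 58)²/58 = 196/58 = 3.379
Oct: (37 − 58)²/58 = 441/58 = 7.603
Nov: (42 − 58)²/58 = 256/58 = 4.414
Dec: (52 − 58)²/58 = 36/58 = 0.621
Sum = 63.34

63.34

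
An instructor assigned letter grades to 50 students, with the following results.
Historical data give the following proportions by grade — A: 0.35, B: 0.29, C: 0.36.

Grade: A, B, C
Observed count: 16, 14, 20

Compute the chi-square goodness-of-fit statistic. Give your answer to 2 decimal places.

0.37

Expected counts E_i = n·p_i: 50×0.35 = 17.5, 50×0.29 = 14.5, 50×0.36 = 18.
χ² = (16−17.5)²/17.5 + (14−14.5)²/14.5 + (20−18)²/18
   = 0.129 + 0.017 + 0.222
Sum = 0.37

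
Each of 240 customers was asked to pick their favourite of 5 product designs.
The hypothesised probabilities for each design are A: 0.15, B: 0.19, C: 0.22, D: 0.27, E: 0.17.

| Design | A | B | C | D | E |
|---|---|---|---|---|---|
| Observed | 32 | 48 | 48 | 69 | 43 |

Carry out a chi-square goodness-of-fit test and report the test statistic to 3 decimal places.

1.398

Expected counts E_i = n·p_i: 240×0.15 = 36, 240×0.19 = 45.6, 240×0.22 = 52.8, 240×0.27 = 64.8, 240×0.17 = 40.8.
cat         O        E   (O−E)²/E
A          32       36     0.4444
B          48     45.6     0.1263
C          48     52.8     0.4364
D          69     64.8     0.2722
E          43     40.8     0.1186
Sum = 1.398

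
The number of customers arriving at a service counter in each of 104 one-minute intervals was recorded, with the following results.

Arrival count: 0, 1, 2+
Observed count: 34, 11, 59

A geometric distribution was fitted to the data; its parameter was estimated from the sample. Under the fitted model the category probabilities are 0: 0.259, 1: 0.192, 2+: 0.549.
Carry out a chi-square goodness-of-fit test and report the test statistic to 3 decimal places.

5.944

Expected counts E_i = n·p_i: 104×0.259 = 26.936, 104×0.192 = 19.968, 104×0.549 = 57.096.
cat         O        E   (O−E)²/E
0          34   26.936     1.8525
1          11   19.968     4.0277
2+         59   57.096     0.0635
Sum = 5.944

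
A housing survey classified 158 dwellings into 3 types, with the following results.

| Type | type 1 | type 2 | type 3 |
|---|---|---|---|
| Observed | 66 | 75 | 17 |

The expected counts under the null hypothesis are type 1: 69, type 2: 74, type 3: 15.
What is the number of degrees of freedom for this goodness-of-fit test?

There are k = 3 categories and no parameters were estimated from the data, so df = 3 − 1 = 2.

2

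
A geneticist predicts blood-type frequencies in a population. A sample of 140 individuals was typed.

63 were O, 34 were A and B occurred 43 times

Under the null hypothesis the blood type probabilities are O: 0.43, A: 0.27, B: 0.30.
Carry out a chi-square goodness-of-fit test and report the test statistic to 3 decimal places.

Expected counts E_i = n·p_i: 140×0.43 = 60.2, 140×0.27 = 37.8, 140×0.30 = 42.
cat         O        E   (O−E)²/E
O          63     60.2     0.1302
A          34     37.8     0.3820
B          43       42     0.0238
Sum = 0.536

0.536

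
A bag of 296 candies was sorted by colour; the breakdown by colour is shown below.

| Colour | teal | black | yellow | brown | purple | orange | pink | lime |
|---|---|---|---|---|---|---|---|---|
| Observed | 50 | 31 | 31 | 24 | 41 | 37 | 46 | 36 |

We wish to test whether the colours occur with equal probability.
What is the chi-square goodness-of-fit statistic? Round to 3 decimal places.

13.730

Expected count for each of the 8 categories: 296/8 = 37.
χ² = (50−37)²/37 + (31−37)²/37 + (31−37)²/37 + (24−37)²/37 + (41−37)²/37 + (37−37)²/37 + (46−37)²/37 + (36−37)²/37
   = 4.5676 + 0.9730 + 0.9730 + 4.5676 + 0.4324 + 0.0000 + 2.1892 + 0.0270
Sum = 13.730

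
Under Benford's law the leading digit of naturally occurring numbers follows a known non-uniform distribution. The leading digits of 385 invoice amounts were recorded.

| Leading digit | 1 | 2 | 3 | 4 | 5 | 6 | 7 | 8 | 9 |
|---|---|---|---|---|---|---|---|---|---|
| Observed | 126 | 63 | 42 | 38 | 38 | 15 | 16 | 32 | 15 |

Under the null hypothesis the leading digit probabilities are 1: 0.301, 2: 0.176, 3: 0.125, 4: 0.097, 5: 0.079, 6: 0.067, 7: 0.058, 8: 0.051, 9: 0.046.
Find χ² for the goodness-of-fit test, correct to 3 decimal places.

18.413

Expected counts E_i = n·p_i: 385×0.301 = 115.885, 385×0.176 = 67.76, 385×0.125 = 48.125, 385×0.097 = 37.345, 385×0.079 = 30.415, 385×0.067 = 25.795, 385×0.058 = 22.33, 385×0.051 = 19.635, 385×0.046 = 17.71.
cat         O        E   (O−E)²/E
1         126  115.885     0.8829
2          63    67.76     0.3344
3          42   48.125     0.7795
4          38   37.345     0.0115
5          38   30.415     1.8916
6          15   25.795     4.5176
7          16    22.33     1.7944
8          32   19.635     7.7868
9          15    17.71     0.4147
Sum = 18.413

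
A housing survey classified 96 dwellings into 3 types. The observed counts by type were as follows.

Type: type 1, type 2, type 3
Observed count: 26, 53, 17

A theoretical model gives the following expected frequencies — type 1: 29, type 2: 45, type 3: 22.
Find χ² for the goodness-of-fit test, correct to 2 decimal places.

type 1: (26 − 29)²/29 = 9/29 = 0.310
type 2: (53 − 45)²/45 = 64/45 = 1.422
type 3: (17 − 22)²/22 = 25/22 = 1.136
Sum = 2.87

2.87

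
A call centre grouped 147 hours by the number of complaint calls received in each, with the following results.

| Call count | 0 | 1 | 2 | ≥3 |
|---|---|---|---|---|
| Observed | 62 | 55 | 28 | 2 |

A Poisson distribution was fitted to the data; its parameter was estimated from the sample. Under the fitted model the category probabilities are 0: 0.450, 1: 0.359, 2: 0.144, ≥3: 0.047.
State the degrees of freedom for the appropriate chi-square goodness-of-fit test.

2

There are k = 4 categories and 1 parameter estimated from the data, so df = 4 − 1 − 1 = 2.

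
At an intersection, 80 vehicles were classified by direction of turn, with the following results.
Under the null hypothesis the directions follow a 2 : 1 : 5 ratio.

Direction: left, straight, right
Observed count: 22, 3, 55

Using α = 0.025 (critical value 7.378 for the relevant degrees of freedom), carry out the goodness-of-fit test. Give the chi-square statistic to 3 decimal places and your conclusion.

5.600; do not reject

Ratio total = 8. Expected counts: 80×2/8 = 20, 80×1/8 = 10, 80×5/8 = 50.
left: (22 − 20)²/20 = 4/20 = 0.2000
straight: (3 − 10)²/10 = 49/10 = 4.9000
right: (55 − 50)²/50 = 25/50 = 0.5000
Sum = 5.600
df = 2. Since 5.600 < 7.378, we do not reject H₀.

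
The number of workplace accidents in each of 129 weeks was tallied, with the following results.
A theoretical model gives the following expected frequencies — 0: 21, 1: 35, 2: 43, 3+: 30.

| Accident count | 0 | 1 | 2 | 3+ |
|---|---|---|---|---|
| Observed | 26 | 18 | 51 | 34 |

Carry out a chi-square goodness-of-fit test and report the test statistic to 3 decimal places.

11.469

cat         O        E   (O−E)²/E
0          26       21     1.1905
1          18       35     8.2571
2          51       43     1.4884
3+         34       30     0.5333
Sum = 11.469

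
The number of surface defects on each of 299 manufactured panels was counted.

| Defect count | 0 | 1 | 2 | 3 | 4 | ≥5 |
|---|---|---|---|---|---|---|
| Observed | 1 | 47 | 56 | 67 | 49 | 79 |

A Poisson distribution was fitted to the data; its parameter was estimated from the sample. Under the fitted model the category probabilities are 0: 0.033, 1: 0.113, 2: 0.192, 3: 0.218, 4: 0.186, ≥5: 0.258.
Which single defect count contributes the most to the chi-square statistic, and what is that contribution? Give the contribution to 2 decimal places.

0, 7.97

Expected counts E_i = n·p_i: 299×0.033 = 9.867, 299×0.113 = 33.787, 299×0.192 = 57.408, 299×0.218 = 65.182, 299×0.186 = 55.614, 299×0.258 = 77.142.
χ² = (1−9.867)²/9.867 + (47−33.787)²/33.787 + (56−57.408)²/57.408 + (67−65.182)²/65.182 + (49−55.614)²/55.614 + (79−77.142)²/77.142
   = 7.968 + 5.167 + 0.035 + 0.051 + 0.787 + 0.045
The largest term is for 0: 7.97.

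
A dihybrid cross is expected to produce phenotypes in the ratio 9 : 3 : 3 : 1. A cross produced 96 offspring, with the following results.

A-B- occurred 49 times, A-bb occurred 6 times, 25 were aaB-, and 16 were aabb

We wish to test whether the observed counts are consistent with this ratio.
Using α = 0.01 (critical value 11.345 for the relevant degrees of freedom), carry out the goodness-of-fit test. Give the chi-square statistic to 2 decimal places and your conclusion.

27.85; reject

Ratio total = 16. Expected counts: 96×9/16 = 54, 96×3/16 = 18, 96×3/16 = 18, 96×1/16 = 6.
cat         O        E   (O−E)²/E
A-B-       49       54      0.463
A-bb        6       18      8.000
aaB-       25       18      2.722
aabb       16        6     16.667
Sum = 27.85
df = 3. Since 27.85 > 11.345, we reject H₀.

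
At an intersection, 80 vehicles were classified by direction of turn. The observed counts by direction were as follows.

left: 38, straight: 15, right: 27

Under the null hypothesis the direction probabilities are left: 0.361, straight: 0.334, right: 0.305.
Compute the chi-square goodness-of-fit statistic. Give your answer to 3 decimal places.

8.298

Expected counts E_i = n·p_i: 80×0.361 = 28.88, 80×0.334 = 26.72, 80×0.305 = 24.4.
left: (38 − 28.88)²/28.88 = 83.1744/28.88 = 2.8800
straight: (15 − 26.72)²/26.72 = 137.3584/26.72 = 5.1407
right: (27 − 24.4)²/24.4 = 6.76/24.4 = 0.2770
Sum = 8.298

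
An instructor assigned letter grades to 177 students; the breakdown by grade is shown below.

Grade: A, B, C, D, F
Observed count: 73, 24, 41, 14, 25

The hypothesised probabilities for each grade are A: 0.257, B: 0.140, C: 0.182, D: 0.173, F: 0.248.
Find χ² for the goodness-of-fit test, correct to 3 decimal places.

36.215

Expected counts E_i = n·p_i: 177×0.257 = 45.489, 177×0.140 = 24.78, 177×0.182 = 32.214, 177×0.173 = 30.621, 177×0.248 = 43.896.
χ² = (73−45.489)²/45.489 + (24−24.78)²/24.78 + (41−32.214)²/32.214 + (14−30.621)²/30.621 + (25−43.896)²/43.896
   = 16.6382 + 0.0246 + 2.3963 + 9.0218 + 8.1342
Sum = 36.215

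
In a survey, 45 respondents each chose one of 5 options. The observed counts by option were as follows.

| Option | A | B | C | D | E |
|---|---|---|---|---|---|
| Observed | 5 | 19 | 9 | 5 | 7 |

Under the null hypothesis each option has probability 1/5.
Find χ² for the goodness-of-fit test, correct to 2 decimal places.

Under H₀ each category has probability 1/5, so each expected count is 45/5 = 9.
χ² = (5−9)²/9 + (19−9)²/9 + (9−9)²/9 + (5−9)²/9 + (7−9)²/9
   = 1.778 + 11.111 + 0.000 + 1.778 + 0.444
Sum = 15.11

15.11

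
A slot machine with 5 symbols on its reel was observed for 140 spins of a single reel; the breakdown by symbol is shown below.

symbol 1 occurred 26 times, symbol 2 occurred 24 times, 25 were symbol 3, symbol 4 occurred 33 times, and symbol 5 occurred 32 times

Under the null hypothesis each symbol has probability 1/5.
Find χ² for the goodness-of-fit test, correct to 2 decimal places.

2.50

Expected count for each of the 5 categories: 140/5 = 28.
χ² = (26−28)²/28 + (24−28)²/28 + (25−28)²/28 + (33−28)²/28 + (32−28)²/28
   = 0.143 + 0.571 + 0.321 + 0.893 + 0.571
Sum = 2.50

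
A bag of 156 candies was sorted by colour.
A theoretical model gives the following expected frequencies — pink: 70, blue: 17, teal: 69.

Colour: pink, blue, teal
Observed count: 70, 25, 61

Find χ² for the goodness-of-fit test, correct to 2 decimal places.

cat         O        E   (O−E)²/E
pink       70       70      0.000
blue       25       17      3.765
teal       61       69      0.928
Sum = 4.69

4.69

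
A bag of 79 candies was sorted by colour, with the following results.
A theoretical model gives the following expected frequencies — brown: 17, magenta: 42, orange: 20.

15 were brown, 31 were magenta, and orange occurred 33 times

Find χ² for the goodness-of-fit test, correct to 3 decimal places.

11.566

χ² = (15−17)²/17 + (31−42)²/42 + (33−20)²/20
   = 0.2353 + 2.8810 + 8.4500
Sum = 11.566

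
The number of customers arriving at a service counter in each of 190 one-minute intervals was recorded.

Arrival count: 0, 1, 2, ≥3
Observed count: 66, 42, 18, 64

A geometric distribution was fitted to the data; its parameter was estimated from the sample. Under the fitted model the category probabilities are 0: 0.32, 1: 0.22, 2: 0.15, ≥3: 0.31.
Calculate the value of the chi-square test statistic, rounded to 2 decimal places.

4.76

Expected counts E_i = n·p_i: 190×0.32 = 60.8, 190×0.22 = 41.8, 190×0.15 = 28.5, 190×0.31 = 58.9.
χ² = (66−60.8)²/60.8 + (42−41.8)²/41.8 + (18−28.5)²/28.5 + (64−58.9)²/58.9
   = 0.445 + 0.001 + 3.868 + 0.442
Sum = 4.76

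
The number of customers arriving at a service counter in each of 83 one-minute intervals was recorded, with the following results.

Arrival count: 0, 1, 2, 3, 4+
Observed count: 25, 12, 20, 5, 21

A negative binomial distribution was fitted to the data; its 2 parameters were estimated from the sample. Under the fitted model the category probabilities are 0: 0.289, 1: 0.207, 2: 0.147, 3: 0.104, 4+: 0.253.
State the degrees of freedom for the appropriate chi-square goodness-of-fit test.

There are k = 5 categories and 2 parameters estimated from the data, so df = 5 − 1 − 2 = 2.

2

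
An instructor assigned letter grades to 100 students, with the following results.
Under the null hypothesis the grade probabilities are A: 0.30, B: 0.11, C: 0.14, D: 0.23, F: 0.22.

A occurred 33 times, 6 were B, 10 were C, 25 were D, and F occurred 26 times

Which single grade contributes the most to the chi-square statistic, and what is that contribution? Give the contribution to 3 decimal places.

Expected counts E_i = n·p_i: 100×0.30 = 30, 100×0.11 = 11, 100×0.14 = 14, 100×0.23 = 23, 100×0.22 = 22.
χ² = (33−30)²/30 + (6−11)²/11 + (10−14)²/14 + (25−23)²/23 + (26−22)²/22
   = 0.3000 + 2.2727 + 1.1429 + 0.1739 + 0.7273
The largest term is for B: 2.273.

B, 2.273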